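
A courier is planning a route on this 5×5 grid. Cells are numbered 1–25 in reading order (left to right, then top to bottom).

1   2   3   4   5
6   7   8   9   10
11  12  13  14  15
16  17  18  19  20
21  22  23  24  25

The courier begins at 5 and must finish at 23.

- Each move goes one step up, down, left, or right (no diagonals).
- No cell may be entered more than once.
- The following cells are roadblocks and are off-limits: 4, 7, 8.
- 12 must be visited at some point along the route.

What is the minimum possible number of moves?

8

Any route passes through 12 somewhere between 5 and 23. Summing Manhattan distances along the two legs (5 → 12 → 23) gives a lower bound of 5 + 3 = 8 moves.
A route of 8 moves achieves this: 5 → 10 → 15 → 14 → 13 → 12 → 17 → 22 → 23.
Since 8 matches the lower bound, it is optimal.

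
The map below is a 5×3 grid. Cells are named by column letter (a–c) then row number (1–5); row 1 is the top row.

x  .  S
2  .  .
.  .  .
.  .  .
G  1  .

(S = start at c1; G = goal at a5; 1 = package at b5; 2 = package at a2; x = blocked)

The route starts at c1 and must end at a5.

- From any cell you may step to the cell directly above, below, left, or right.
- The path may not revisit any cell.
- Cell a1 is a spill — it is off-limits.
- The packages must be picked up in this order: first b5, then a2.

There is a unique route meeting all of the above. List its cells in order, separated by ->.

c1 -> c2 -> c3 -> c4 -> c5 -> b5 -> b4 -> b3 -> b2 -> a2 -> a3 -> a4 -> a5

The waypoints must appear in the order b5, a2, with no cell reused.
Route from c1: down 4 to c5, left 1 to b5, up 3 to b2, left 1 to a2, down 3 to a5 — 12 moves in all.
Check: order respected (1 at step 5, 2 at step 9).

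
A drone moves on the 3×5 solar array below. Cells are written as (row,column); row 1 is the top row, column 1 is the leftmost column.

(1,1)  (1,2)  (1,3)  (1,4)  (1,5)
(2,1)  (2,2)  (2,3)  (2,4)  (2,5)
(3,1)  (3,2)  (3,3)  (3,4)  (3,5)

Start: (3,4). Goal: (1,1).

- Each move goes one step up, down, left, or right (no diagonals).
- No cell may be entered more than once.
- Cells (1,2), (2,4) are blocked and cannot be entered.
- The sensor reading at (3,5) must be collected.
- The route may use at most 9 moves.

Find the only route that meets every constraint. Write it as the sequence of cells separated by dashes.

(3,4) - (3,5) - (2,5) - (1,5) - (1,4) - (1,3) - (2,3) - (2,2) - (2,1) - (1,1)

Any route must reach (3,5) and still end at (1,1) within 9 moves, so the order of the required stops is forced.
Route from (3,4): right to (3,5), 2× up (reaching (1,5)), 2× left (reaching (1,3)), down to (2,3), 2× left (reaching (2,1)), up to (1,1) — 9 moves in all.
Check: all required cells visited; 9 ≤ 9 moves.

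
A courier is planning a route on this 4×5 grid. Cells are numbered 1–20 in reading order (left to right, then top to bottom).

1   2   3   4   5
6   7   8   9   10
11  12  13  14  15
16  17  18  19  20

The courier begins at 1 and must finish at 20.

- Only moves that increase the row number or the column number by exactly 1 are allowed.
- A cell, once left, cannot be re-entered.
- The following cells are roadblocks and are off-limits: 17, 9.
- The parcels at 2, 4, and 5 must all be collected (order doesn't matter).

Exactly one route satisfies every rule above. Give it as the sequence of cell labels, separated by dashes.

Moves only go right or down, so the column and row indices never decrease.
Route from 1: right 4 to 5, down 3 to 20 — 7 moves in all.
Check: all required cells visited.

1 - 2 - 3 - 4 - 5 - 10 - 15 - 20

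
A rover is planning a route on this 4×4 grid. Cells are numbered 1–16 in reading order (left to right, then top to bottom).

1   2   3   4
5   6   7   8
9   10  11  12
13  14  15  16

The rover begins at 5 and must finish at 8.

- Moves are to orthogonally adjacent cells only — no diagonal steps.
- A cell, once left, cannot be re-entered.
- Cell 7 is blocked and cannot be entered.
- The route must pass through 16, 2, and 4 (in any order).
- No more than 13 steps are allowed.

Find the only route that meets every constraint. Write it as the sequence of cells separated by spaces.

The budget equals the shortest possible length, so every move has to be on a shortest route through the required cells.
Route from 5: 2× down (reaching 13), 3× right (reaching 16), up to 12, 2× left (reaching 10), 2× up (reaching 2), 2× right (reaching 4), down to 8 — 13 moves in all.
Check: all required cells visited; 13 ≤ 13 moves.

5 9 13 14 15 16 12 11 10 6 2 3 4 8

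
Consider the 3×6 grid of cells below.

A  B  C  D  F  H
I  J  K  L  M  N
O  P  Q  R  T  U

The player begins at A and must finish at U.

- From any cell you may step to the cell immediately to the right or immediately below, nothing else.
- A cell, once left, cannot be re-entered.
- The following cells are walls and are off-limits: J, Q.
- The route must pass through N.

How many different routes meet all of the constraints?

A right/down-only route from A to U makes exactly 2 down-moves and 5 right-moves in some order.
With no other constraints that would be C(7,2) = 21 routes.
Split at N and multiply the segment counts (each segment already excludes blocked cells): A→N: 4; N→U: 1; product = 4.
That gives 4 routes.

4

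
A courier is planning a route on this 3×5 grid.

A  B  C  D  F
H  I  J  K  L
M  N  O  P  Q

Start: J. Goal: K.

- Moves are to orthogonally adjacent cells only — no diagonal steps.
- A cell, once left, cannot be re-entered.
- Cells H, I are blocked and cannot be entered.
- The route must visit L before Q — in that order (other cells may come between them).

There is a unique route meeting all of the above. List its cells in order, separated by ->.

The waypoints must appear in the order L, Q, with no cell reused.
Route from J: up to C, 2× right (reaching F), 2× down (reaching Q), left to P, up to K — 7 moves in all.
Check: order respected (L at step 4, Q at step 5).

J -> C -> D -> F -> L -> Q -> P -> K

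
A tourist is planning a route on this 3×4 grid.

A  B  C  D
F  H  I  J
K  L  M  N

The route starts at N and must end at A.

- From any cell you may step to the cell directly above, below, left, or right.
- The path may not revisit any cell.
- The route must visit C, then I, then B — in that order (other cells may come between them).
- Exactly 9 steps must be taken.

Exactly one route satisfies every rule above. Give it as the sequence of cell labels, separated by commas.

N, J, D, C, I, M, L, H, B, A

The waypoints must appear in the order C, I, B, with no cell reused.
Route from N: 2× up (reaching D), left to C, 2× down (reaching M), left to L, 2× up (reaching B), left to A — 9 moves in all.
Check: order respected (C at step 3, I at step 4, B at step 8); 9 moves as required.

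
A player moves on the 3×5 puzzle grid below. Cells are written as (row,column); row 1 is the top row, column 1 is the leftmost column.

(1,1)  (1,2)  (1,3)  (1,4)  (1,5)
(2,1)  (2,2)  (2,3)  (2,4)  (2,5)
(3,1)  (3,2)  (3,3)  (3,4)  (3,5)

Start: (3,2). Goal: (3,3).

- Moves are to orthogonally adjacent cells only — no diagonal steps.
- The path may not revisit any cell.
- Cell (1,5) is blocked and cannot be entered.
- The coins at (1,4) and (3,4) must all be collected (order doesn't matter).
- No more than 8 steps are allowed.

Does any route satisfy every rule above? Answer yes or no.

One route that works: (3,2) → (2,2) → (1,2) → (1,3) → (1,4) → (2,4) → (3,4) → (3,3).

yes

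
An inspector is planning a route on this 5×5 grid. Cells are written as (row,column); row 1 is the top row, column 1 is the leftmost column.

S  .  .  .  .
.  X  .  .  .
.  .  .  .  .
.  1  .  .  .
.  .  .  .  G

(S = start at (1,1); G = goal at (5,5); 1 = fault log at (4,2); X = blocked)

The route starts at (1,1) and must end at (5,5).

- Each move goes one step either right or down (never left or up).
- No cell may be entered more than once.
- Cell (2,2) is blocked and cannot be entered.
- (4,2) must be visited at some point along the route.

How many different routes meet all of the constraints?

8

A right/down-only route from (1,1) to (5,5) makes exactly 4 down-moves and 4 right-moves in some order.
With no other constraints that would be C(8,4) = 70 routes.
Split at (4,2) and multiply the segment counts (each segment already excludes blocked cells): (1,1)→(4,2): 2; (4,2)→(5,5): 4; product = 8.
That gives 8 routes.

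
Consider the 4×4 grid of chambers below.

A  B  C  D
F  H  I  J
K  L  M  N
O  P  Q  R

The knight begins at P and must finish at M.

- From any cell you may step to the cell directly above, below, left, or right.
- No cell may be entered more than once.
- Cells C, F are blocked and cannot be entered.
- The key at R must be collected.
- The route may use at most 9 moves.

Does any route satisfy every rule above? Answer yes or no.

One route that works: P → Q → R → N → M.

yes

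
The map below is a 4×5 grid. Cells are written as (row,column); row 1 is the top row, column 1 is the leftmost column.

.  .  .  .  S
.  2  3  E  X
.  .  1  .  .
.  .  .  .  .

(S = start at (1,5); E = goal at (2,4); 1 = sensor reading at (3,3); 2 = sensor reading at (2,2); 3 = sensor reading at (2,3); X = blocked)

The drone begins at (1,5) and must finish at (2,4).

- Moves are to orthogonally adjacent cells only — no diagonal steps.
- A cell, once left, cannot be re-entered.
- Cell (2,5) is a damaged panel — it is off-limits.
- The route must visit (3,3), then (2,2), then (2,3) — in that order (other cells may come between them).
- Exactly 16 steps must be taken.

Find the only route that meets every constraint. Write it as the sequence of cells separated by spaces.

(1,5) (1,4) (1,3) (1,2) (1,1) (2,1) (3,1) (4,1) (4,2) (4,3) (4,4) (3,4) (3,3) (3,2) (2,2) (2,3) (2,4)

The waypoints must appear in the order (3,3), (2,2), (2,3), with no cell reused.
Route from (1,5): left 4 to (1,1), down 3 to (4,1), right 3 to (4,4), up 1 to (3,4), left 2 to (3,2), up 1 to (2,2), right 2 to (2,4) — 16 moves in all.
Check: order respected (1 at step 12, 2 at step 14, 3 at step 15); 16 moves as required.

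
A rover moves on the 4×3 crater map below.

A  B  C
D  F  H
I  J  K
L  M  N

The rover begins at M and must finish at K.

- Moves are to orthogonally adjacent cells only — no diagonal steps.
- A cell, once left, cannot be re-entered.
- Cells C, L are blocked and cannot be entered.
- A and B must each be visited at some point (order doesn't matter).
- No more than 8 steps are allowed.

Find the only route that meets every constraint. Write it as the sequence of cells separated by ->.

The budget equals the shortest possible length, so every move has to be on a shortest route through the required cells.
Route from M: up to J, left to I, 2× up (reaching A), right to B, down to F, right to H, down to K — 8 moves in all.
Check: all required cells visited; 8 ≤ 8 moves.

M -> J -> I -> D -> A -> B -> F -> H -> K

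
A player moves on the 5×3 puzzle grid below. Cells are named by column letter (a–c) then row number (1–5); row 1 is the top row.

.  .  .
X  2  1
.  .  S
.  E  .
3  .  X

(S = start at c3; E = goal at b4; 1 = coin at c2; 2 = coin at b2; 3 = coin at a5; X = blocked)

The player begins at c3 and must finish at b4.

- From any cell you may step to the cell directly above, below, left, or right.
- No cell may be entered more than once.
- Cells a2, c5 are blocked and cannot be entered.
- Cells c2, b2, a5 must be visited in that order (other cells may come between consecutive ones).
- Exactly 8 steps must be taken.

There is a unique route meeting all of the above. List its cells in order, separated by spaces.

c3 c2 b2 b3 a3 a4 a5 b5 b4

The waypoints must appear in the order c2, b2, a5, with no cell reused.
Route from c3: up 1 to c2, left 1 to b2, down 1 to b3, left 1 to a3, down 2 to a5, right 1 to b5, up 1 to b4 — 8 moves in all.
Check: order respected (1 at step 1, 2 at step 2, 3 at step 6); 8 moves as required.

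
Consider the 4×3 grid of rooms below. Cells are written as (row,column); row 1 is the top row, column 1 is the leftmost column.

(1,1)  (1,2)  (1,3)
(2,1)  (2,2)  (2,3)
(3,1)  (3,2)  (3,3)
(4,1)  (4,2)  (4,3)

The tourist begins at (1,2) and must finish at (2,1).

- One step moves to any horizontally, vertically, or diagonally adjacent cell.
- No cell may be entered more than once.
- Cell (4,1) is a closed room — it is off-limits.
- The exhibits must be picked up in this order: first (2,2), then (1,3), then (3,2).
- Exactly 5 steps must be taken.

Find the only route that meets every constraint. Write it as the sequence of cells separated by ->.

(1,2) -> (2,2) -> (1,3) -> (2,3) -> (3,2) -> (2,1)

The waypoints must appear in the order (2,2), (1,3), (3,2), with no cell reused.
Route from (1,2): down 1 to (2,2), up-right 1 to (1,3), down 1 to (2,3), down-left 1 to (3,2), up-left 1 to (2,1) — 5 moves in all.
Check: order respected ((2,2) at step 1, (1,3) at step 2, (3,2) at step 4); 5 moves as required.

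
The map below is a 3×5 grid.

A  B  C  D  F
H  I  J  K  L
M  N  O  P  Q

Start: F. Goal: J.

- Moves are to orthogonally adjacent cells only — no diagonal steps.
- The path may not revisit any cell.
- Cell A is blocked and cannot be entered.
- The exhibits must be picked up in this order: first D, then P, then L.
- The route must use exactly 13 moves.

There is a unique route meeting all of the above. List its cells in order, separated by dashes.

F - D - C - B - I - H - M - N - O - P - Q - L - K - J

The waypoints must appear in the order D, P, L, with no cell reused.
Route from F: left 3 to B, down 1 to I, left 1 to H, down 1 to M, right 4 to Q, up 1 to L, left 2 to J — 13 moves in all.
Check: order respected (D at step 1, P at step 9, L at step 11); 13 moves as required.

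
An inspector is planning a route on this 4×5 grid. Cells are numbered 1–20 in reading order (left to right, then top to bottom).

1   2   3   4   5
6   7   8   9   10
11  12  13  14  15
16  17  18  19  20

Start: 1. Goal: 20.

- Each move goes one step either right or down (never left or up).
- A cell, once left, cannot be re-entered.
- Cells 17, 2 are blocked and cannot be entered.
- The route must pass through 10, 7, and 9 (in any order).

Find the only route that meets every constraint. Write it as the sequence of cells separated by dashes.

Moves only go right or down, so the column and row indices never decrease.
Route from 1: down 1 to 6, right 4 to 10, down 2 to 20 — 7 moves in all.
Check: all required cells visited.

1 - 6 - 7 - 8 - 9 - 10 - 15 - 20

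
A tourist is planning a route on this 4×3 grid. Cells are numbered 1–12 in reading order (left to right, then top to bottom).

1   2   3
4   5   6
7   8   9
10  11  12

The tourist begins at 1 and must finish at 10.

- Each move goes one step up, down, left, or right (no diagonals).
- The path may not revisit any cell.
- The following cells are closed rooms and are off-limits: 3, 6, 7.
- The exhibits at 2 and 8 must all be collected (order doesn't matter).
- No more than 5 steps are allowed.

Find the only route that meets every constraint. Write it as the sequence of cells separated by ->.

The budget equals the shortest possible length, so every move has to be on a shortest route through the required cells.
Route from 1: right 1 to 2, down 3 to 11, left 1 to 10 — 5 moves in all.
Check: all required cells visited; 5 ≤ 5 moves.

1 -> 2 -> 5 -> 8 -> 11 -> 10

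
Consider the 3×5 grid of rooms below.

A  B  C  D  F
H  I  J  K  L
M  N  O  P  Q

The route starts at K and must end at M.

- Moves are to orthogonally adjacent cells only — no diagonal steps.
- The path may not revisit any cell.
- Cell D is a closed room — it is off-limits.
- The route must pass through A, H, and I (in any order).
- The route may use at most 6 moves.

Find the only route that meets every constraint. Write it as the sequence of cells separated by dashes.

The 6-move cap with required stops at A, H, I leaves no slack for detours.
Route from K: left 2 to I, up 1 to B, left 1 to A, down 2 to M — 6 moves in all.
Check: all required cells visited; 6 ≤ 6 moves.

K - J - I - B - A - H - M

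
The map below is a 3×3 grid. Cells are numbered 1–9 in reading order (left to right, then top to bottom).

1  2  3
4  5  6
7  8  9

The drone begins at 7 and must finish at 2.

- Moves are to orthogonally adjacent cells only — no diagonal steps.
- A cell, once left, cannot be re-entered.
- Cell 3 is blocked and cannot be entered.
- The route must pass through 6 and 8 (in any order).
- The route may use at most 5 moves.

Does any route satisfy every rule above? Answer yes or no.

One route that works: 7 → 8 → 9 → 6 → 5 → 2.

yes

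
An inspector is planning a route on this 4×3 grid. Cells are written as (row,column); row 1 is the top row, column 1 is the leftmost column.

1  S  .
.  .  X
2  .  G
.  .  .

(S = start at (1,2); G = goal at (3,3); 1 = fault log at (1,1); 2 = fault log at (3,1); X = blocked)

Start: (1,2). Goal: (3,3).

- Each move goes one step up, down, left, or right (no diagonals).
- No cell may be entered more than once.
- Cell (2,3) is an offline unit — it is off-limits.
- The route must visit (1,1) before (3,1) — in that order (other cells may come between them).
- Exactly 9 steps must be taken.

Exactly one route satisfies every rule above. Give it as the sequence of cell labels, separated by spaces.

(1,2) (1,1) (2,1) (2,2) (3,2) (3,1) (4,1) (4,2) (4,3) (3,3)

The waypoints must appear in the order (1,1), (3,1), with no cell reused.
Route from (1,2): left 1 to (1,1), down 1 to (2,1), right 1 to (2,2), down 1 to (3,2), left 1 to (3,1), down 1 to (4,1), right 2 to (4,3), up 1 to (3,3) — 9 moves in all.
Check: order respected (1 at step 1, 2 at step 5); 9 moves as required.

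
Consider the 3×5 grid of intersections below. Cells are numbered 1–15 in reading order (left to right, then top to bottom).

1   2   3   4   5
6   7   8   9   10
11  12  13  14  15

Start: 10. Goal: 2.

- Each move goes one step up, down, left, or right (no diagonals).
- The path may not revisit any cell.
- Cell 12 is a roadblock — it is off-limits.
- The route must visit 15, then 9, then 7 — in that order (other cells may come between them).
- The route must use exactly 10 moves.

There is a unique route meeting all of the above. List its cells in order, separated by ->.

The waypoints must appear in the order 15, 9, 7, with no cell reused.
Route from 10: down 1 to 15, left 1 to 14, up 2 to 4, left 1 to 3, down 1 to 8, left 2 to 6, up 1 to 1, right 1 to 2 — 10 moves in all.
Check: order respected (15 at step 1, 9 at step 3, 7 at step 7); 10 moves as required.

10 -> 15 -> 14 -> 9 -> 4 -> 3 -> 8 -> 7 -> 6 -> 1 -> 2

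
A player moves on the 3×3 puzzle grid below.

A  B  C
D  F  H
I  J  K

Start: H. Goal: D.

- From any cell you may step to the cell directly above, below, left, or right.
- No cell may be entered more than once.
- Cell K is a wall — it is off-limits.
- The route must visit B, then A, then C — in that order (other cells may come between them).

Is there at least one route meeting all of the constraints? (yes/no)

Ignoring the required order, 1 revisit-free route from H to D passes through all of B, A, and C; the waypoint orders that occur are C → B → A (1) — never B → A → C.

no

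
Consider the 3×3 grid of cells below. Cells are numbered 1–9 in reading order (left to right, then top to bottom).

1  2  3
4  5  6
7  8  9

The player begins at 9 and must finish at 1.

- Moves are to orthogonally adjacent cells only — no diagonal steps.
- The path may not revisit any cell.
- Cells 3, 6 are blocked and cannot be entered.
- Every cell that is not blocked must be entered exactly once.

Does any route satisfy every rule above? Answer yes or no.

One route that works: 9 → 8 → 7 → 4 → 5 → 2 → 1.

yes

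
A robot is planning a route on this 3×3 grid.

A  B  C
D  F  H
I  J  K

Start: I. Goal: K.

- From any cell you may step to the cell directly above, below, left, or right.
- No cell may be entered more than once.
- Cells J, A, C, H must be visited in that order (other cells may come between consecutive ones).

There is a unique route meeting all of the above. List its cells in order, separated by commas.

I, J, F, D, A, B, C, H, K

The waypoints must appear in the order J, A, C, H, with no cell reused.
Route from I: right 1 to J, up 1 to F, left 1 to D, up 1 to A, right 2 to C, down 2 to K — 8 moves in all.
Check: order respected (J at step 1, A at step 4, C at step 6, H at step 7).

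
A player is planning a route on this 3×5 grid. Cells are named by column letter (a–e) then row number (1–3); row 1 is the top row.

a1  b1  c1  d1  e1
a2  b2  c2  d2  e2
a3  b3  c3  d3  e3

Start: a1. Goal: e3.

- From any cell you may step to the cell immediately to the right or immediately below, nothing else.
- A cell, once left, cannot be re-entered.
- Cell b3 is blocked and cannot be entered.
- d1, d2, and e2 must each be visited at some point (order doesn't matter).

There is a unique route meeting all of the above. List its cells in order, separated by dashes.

Moves only go right or down, so the column and row indices never decrease.
Route from a1: 3× right (reaching d1), down to d2, right to e2, down to e3 — 6 moves in all.
Check: all required cells visited.

a1 - b1 - c1 - d1 - d2 - e2 - e3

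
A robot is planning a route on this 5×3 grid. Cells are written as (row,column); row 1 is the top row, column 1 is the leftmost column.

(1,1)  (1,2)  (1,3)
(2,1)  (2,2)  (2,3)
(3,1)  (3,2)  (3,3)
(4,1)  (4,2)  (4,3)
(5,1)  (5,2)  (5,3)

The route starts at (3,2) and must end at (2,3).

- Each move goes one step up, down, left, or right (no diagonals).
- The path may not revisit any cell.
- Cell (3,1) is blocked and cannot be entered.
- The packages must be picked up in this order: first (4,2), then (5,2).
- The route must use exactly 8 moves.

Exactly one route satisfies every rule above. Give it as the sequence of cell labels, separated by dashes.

(3,2) - (4,2) - (4,1) - (5,1) - (5,2) - (5,3) - (4,3) - (3,3) - (2,3)

The waypoints must appear in the order (4,2), (5,2), with no cell reused.
Route from (3,2): down to (4,2), left to (4,1), down to (5,1), 2× right (reaching (5,3)), 3× up (reaching (2,3)) — 8 moves in all.
Check: order respected ((4,2) at step 1, (5,2) at step 4); 8 moves as required.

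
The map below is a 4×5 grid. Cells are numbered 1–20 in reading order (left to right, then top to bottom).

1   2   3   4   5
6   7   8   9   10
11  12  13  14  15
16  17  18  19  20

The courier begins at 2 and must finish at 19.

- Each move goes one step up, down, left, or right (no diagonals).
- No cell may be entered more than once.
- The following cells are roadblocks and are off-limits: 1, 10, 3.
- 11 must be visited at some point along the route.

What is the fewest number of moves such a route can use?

Any route passes through 11 somewhere between 2 and 19. Summing Manhattan distances along the two legs (2 → 11 → 19) gives a lower bound of 3 + 4 = 7 moves.
A route of 7 moves achieves this: 2 → 7 → 12 → 11 → 16 → 17 → 18 → 19.
Since 7 matches the lower bound, it is optimal.

7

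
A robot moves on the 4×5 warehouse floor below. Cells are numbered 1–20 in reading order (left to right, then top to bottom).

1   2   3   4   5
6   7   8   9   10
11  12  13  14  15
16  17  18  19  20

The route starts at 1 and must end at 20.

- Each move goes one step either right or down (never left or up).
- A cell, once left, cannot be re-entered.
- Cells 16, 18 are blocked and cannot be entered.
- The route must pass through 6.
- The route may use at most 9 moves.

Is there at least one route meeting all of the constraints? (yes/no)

One route that works: 1 → 6 → 11 → 12 → 13 → 14 → 19 → 20.

yes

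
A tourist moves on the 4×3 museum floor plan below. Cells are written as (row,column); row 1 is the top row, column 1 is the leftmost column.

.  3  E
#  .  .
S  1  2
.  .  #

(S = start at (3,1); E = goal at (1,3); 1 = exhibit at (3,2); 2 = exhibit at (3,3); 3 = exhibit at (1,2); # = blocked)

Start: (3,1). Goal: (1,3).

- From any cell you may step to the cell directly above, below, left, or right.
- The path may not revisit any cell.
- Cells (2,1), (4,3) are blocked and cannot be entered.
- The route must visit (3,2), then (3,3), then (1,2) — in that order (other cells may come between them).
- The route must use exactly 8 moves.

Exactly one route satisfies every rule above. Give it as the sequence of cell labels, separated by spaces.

The waypoints must appear in the order (3,2), (3,3), (1,2), with no cell reused.
Route from (3,1): down 1 to (4,1), right 1 to (4,2), up 1 to (3,2), right 1 to (3,3), up 1 to (2,3), left 1 to (2,2), up 1 to (1,2), right 1 to (1,3) — 8 moves in all.
Check: order respected (1 at step 3, 2 at step 4, 3 at step 7); 8 moves as required.

(3,1) (4,1) (4,2) (3,2) (3,3) (2,3) (2,2) (1,2) (1,3)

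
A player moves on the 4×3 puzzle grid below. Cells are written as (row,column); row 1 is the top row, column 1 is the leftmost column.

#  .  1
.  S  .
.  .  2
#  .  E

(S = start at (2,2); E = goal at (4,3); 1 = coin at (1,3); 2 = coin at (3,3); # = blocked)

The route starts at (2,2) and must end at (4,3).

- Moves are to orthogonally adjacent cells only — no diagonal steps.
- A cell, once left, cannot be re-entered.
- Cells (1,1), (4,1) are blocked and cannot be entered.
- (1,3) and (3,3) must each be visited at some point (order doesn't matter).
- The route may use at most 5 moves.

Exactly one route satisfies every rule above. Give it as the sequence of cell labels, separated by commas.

The budget equals the shortest possible length, so every move has to be on a shortest route through the required cells.
Route from (2,2): up 1 to (1,2), right 1 to (1,3), down 3 to (4,3) — 5 moves in all.
Check: all required cells visited; 5 ≤ 5 moves.

(2,2), (1,2), (1,3), (2,3), (3,3), (4,3)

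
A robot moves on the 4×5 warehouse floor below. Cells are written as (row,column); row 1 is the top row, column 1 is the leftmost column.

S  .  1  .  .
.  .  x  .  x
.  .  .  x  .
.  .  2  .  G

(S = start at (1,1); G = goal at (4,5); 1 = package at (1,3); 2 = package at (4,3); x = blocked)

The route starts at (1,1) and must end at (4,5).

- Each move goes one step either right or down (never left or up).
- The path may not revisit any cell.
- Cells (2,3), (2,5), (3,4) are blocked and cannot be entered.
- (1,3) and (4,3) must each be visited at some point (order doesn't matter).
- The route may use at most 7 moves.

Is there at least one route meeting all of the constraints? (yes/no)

Right/down moves force the required cells to be taken in the order (1,3), (4,3). Every right/down route from (1,3) to (4,3) runs into a blocked cell, so that leg cannot be completed.

no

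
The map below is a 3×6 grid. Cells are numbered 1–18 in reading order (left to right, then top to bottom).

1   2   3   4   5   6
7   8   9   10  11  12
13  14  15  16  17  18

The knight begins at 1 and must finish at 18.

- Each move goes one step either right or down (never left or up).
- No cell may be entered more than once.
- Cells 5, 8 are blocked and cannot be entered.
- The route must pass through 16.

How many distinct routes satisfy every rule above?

4

A right/down-only route from 1 to 18 makes exactly 2 down-moves and 5 right-moves in some order.
With no other constraints that would be C(7,2) = 21 routes.
Split at 16 and multiply the segment counts (each segment already excludes blocked cells): 1→16: 4; 16→18: 1; product = 4.
That gives 4 routes.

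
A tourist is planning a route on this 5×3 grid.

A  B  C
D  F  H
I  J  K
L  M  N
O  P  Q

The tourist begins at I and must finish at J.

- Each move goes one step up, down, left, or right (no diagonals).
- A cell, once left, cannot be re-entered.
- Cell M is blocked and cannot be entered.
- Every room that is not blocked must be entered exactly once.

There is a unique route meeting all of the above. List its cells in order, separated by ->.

I -> L -> O -> P -> Q -> N -> K -> H -> C -> B -> A -> D -> F -> J

Need to visit all 14 open cells exactly once, starting at I and ending at J.
Cell L has only two open neighbours (I and O), so the path must pass straight through it: one of those is the cell it's entered from and the other is where it exits.
Route from I: down 2 to O, right 2 to Q, up 4 to C, left 2 to A, down 1 to D, right 1 to F, down 1 to J — 13 moves in all.
Check: all 14 open cells covered.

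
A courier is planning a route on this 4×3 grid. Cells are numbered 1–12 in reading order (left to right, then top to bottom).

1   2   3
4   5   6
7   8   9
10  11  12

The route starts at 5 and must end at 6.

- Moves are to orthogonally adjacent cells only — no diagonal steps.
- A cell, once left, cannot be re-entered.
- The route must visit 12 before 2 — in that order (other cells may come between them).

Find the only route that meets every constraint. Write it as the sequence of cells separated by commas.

5, 8, 9, 12, 11, 10, 7, 4, 1, 2, 3, 6

The waypoints must appear in the order 12, 2, with no cell reused.
Route from 5: down 1 to 8, right 1 to 9, down 1 to 12, left 2 to 10, up 3 to 1, right 2 to 3, down 1 to 6 — 11 moves in all.
Check: order respected (12 at step 3, 2 at step 9).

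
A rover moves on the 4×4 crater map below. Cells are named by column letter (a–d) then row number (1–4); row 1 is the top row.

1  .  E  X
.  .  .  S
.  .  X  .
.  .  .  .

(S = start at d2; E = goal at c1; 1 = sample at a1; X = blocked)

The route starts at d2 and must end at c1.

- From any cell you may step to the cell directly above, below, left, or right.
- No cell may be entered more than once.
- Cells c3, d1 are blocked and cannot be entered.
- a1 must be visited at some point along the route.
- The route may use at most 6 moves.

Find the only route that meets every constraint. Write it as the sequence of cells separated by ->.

d2 -> c2 -> b2 -> a2 -> a1 -> b1 -> c1

The budget equals the shortest possible length, so every move has to be on a shortest route through the required cells.
Route from d2: 3× left (reaching a2), up to a1, 2× right (reaching c1) — 6 moves in all.
Check: all required cells visited; 6 ≤ 6 moves.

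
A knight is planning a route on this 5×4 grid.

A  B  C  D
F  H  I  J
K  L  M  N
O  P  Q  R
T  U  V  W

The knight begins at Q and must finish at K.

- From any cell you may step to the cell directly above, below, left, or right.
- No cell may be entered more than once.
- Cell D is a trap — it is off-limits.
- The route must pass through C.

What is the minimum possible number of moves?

7

Any route passes through C somewhere between Q and K. Summing Manhattan distances along the two legs (Q → C → K) gives a lower bound of 3 + 4 = 7 moves.
A route of 7 moves achieves this: Q → M → I → C → B → H → L → K.
Since 7 matches the lower bound, it is optimal.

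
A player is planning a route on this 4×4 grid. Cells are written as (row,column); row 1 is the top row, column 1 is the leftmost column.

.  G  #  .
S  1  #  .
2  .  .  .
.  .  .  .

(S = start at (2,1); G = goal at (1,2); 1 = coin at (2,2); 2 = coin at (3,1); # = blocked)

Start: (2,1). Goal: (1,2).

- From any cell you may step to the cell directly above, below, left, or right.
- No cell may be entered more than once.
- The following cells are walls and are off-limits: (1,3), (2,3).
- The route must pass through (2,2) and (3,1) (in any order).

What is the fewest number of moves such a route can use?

Any route passes through (2,2) and (3,1) in some order between (2,1) and (1,2). Summing Manhattan distances along each leg and taking the cheapest ordering ((2,1) → (3,1) → (2,2) → (1,2)) gives a lower bound of 1 + 2 + 1 = 4 moves.
A route of 4 moves achieves this: (2,1) → (3,1) → (3,2) → (2,2) → (1,2).
Since 4 matches the lower bound, it is optimal.

4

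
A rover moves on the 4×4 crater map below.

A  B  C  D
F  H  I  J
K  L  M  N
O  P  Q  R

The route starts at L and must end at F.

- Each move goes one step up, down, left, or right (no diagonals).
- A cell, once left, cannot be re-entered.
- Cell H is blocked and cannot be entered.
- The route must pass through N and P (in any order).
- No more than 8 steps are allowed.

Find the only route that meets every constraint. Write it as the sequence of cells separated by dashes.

Any route must reach N and P and still end at F within 8 moves, so the order of the required stops is forced.
Route from L: 2× right (reaching N), down to R, 3× left (reaching O), 2× up (reaching F) — 8 moves in all.
Check: all required cells visited; 8 ≤ 8 moves.

L - M - N - R - Q - P - O - K - F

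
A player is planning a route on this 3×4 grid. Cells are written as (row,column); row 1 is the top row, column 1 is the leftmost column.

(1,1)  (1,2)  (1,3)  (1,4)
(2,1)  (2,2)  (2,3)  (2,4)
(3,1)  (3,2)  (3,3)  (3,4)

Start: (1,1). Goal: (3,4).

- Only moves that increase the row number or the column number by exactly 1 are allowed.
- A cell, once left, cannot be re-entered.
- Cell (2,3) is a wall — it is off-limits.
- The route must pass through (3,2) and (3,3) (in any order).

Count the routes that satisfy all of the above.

A right/down-only route from (1,1) to (3,4) makes exactly 2 down-moves and 3 right-moves in some order.
With no other constraints that would be C(5,2) = 10 routes.
A monotone route can only reach the required cells in the order (3,2), (3,3), so split there and multiply the segment counts (each segment already excludes blocked cells): (1,1)→(3,2): 3; (3,2)→(3,3): 1; (3,3)→(3,4): 1; product = 3.
That gives 3 routes.

3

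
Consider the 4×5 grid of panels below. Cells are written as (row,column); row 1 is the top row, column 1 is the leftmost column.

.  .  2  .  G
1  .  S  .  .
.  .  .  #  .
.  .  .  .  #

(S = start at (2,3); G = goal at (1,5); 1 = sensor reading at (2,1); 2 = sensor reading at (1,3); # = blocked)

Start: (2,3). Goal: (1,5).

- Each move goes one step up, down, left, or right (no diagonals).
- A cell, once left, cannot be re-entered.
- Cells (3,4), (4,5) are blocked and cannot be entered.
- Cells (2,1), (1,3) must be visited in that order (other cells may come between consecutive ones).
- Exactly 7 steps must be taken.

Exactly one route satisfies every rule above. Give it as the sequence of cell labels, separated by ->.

The waypoints must appear in the order (2,1), (1,3), with no cell reused.
Route from (2,3): 2× left (reaching (2,1)), up to (1,1), 4× right (reaching (1,5)) — 7 moves in all.
Check: order respected (1 at step 2, 2 at step 5); 7 moves as required.

(2,3) -> (2,2) -> (2,1) -> (1,1) -> (1,2) -> (1,3) -> (1,4) -> (1,5)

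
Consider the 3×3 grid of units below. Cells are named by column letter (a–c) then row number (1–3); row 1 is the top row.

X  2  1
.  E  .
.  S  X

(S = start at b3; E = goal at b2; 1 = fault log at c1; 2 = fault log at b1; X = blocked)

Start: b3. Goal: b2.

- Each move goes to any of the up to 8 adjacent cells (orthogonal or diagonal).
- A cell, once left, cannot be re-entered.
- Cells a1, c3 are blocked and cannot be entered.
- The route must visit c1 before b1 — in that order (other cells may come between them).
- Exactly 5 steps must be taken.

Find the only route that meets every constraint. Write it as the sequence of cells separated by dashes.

b3 - c2 - c1 - b1 - a2 - b2

The waypoints must appear in the order c1, b1, with no cell reused.
Route from b3: up-right to c2, up to c1, left to b1, down-left to a2, right to b2 — 5 moves in all.
Check: order respected (1 at step 2, 2 at step 3); 5 moves as required.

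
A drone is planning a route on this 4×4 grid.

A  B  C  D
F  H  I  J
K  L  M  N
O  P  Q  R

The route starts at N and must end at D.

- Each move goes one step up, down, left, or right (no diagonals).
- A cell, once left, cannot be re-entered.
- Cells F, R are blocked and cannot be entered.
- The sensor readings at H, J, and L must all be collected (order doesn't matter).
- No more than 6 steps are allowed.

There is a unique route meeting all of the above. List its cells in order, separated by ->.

N -> M -> L -> H -> I -> J -> D

The 6-move cap with required stops at H, J, L leaves no slack for detours.
Route from N: left 2 to L, up 1 to H, right 2 to J, up 1 to D — 6 moves in all.
Check: all required cells visited; 6 ≤ 6 moves.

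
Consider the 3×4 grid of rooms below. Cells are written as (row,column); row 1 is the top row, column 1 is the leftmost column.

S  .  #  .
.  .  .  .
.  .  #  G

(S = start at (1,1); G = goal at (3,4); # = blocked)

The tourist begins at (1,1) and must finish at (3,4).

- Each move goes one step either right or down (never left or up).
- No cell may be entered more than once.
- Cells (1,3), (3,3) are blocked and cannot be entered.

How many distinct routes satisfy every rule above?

2

A right/down-only route from (1,1) to (3,4) makes exactly 2 down-moves and 3 right-moves in some order.
With no other constraints that would be C(5,2) = 10 routes.
Subtract routes through each blocked cell (inclusion–exclusion for overlaps): − through (1,3): 3 − through (3,3): 6 + through (1,3)&(3,3): 1 → 2.
That gives 2 routes.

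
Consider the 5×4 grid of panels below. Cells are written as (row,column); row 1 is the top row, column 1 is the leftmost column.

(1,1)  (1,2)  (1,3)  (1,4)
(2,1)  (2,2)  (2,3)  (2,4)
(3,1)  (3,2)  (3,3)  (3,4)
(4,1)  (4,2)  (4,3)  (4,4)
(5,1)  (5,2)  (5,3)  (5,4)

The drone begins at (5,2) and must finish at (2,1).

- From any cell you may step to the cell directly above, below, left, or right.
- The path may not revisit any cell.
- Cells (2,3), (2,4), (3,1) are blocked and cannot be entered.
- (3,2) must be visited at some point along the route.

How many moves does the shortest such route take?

Any route passes through (3,2) somewhere between (5,2) and (2,1). Summing Manhattan distances along the two legs ((5,2) → (3,2) → (2,1)) gives a lower bound of 2 + 2 = 4 moves.
A route of 4 moves achieves this: (5,2) → (4,2) → (3,2) → (2,2) → (2,1).
Since 4 matches the lower bound, it is optimal.

4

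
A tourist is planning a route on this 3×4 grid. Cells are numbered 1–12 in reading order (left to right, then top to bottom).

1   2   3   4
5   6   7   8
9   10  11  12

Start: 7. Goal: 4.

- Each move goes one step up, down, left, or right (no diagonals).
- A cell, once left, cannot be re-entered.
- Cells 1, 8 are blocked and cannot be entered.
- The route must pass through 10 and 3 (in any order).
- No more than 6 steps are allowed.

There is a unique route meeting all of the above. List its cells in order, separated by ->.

7 -> 11 -> 10 -> 6 -> 2 -> 3 -> 4

The 6-move cap with required stops at 10, 3 leaves no slack for detours.
Route from 7: down to 11, left to 10, 2× up (reaching 2), 2× right (reaching 4) — 6 moves in all.
Check: all required cells visited; 6 ≤ 6 moves.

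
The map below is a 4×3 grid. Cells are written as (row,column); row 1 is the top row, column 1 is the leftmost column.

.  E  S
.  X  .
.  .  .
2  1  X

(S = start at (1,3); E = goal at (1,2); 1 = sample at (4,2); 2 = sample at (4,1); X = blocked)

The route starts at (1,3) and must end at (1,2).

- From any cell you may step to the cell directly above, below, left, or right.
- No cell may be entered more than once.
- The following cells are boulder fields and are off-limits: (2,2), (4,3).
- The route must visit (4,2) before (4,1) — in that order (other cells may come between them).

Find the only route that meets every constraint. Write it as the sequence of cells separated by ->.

The waypoints must appear in the order (4,2), (4,1), with no cell reused.
Route from (1,3): 2× down (reaching (3,3)), left to (3,2), down to (4,2), left to (4,1), 3× up (reaching (1,1)), right to (1,2) — 9 moves in all.
Check: order respected (1 at step 4, 2 at step 5).

(1,3) -> (2,3) -> (3,3) -> (3,2) -> (4,2) -> (4,1) -> (3,1) -> (2,1) -> (1,1) -> (1,2)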